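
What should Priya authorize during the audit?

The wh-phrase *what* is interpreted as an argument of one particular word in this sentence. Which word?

authorize

In situ: Priya should authorize what during the audit.
'what' functions as the direct object of 'authorize'. Fronting leaves a gap immediately after 'authorize':
What should Priya authorize ___ during the audit?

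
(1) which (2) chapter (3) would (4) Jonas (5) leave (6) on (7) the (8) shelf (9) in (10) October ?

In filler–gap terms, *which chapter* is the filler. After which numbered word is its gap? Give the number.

5

Before movement: Jonas would leave which chapter on the shelf in October.
'which chapter' is the direct object of 'leave'. It moves to the left edge, and the trace sits right after 'leave':
Which chapter would Jonas leave ___ on the shelf in October?
'leave' is word 5.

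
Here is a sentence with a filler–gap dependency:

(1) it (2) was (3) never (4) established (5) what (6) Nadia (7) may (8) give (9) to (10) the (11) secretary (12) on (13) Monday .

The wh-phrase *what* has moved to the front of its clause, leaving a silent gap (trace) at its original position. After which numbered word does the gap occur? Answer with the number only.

8

In situ: Nadia may give what to the secretary on Monday.
The filler 'what' is interpreted as the direct object of 'give'. Fronting leaves a gap immediately after 'give':
It was never established what Nadia may give ___ to the secretary on Monday.
'give' is word 8.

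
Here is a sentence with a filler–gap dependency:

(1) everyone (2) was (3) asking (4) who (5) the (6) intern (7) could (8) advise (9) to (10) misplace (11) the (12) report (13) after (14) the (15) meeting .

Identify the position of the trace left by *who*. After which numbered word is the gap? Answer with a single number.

In situ: The intern could advise who to misplace the report after the meeting.
'who' is the direct object of 'advise'. Fronting leaves a gap immediately after 'advise':
Everyone was asking who the intern could advise ___ to misplace the report after the meeting.
'advise' is word 8.

8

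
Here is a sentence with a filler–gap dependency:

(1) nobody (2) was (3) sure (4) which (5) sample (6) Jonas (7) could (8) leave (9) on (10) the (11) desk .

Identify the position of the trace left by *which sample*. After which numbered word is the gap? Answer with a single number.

Before movement: Jonas could leave which sample on the desk.
The filler 'which sample' is interpreted as the direct object of 'leave'. It moves to the left edge, and the trace sits right after 'leave':
Nobody was sure which sample Jonas could leave ___ on the desk.
'leave' is word 8.

8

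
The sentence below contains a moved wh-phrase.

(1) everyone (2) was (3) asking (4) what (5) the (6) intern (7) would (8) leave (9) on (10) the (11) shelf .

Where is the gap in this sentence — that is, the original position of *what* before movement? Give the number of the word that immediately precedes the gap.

8

Before movement: The intern would leave what on the shelf.
'what' is the direct object of 'leave'. It moves to the left edge, and the trace sits right after 'leave':
Everyone was asking what the intern would leave ___ on the shelf.
'leave' is word 8.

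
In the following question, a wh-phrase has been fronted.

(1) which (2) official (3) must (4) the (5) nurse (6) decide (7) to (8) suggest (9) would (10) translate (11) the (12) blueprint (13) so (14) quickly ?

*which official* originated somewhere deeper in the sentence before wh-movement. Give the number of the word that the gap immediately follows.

8

Pre-movement form: The nurse must decide to suggest which official would translate the blueprint so quickly.
'which official' functions as the subject of the clause embedded under 'suggest'. It moves to the left edge, and the trace sits right after 'suggest':
Which official must the nurse decide to suggest ___ would translate the blueprint so quickly?
'suggest' is word 8.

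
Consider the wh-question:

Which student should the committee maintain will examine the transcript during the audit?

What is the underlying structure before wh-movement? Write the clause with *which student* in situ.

'which student' is the subject of the clause embedded under 'maintain'. It moves to the left edge, and the trace sits right after 'maintain':
Which student should the committee maintain ___ will examine the transcript during the audit?

The committee should maintain which student will examine the transcript during the audit.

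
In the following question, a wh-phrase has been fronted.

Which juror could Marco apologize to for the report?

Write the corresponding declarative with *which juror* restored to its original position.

Marco could apologize to which juror for the report.

'which juror' functions as the object of the preposition 'to'. It moves to the left edge, and the trace sits right after 'to':
Which juror could Marco apologize to ___ for the report?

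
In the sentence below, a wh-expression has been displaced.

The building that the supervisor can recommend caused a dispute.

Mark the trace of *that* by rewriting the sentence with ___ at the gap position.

'that' functions as the direct object of 'recommend'. The gap is right after 'recommend'.

The building that the supervisor can recommend ___ caused a dispute.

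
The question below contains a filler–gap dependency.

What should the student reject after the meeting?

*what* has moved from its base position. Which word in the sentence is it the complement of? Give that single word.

Before movement: The student should reject what after the meeting.
The filler 'what' is interpreted as the direct object of 'reject'. Fronting leaves a gap immediately after 'reject':
What should the student reject ___ after the meeting?

reject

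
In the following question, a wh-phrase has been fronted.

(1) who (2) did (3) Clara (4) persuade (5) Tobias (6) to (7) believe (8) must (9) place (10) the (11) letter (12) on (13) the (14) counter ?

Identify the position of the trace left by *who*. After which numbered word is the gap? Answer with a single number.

7

Underlying clause: Clara did persuade Tobias to believe who must place the letter on the counter.
'who' functions as the subject of the clause embedded under 'believe'. It moves to the left edge, and the trace sits right after 'believe':
Who did Clara persuade Tobias to believe ___ must place the letter on the counter?
'believe' is word 7.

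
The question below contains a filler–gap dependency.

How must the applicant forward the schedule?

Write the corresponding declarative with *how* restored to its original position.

The filler 'how' is interpreted as the manner adjunct. Fronting leaves a gap immediately after 'schedule':
How must the applicant forward the schedule ___?

The applicant must forward the schedule how.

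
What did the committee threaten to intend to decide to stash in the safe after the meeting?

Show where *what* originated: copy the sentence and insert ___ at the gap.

What did the committee threaten to intend to decide to stash ___ in the safe after the meeting?

In situ: The committee did threaten to intend to decide to stash what in the safe after the meeting.
The filler 'what' is interpreted as the direct object of 'stash'. The gap is right after 'stash'.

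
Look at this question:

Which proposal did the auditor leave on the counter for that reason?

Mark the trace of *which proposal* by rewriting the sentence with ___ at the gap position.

Before movement: The auditor did leave which proposal on the counter for that reason.
'which proposal' functions as the direct object of 'leave'. The gap is right after 'leave'.

Which proposal did the auditor leave ___ on the counter for that reason?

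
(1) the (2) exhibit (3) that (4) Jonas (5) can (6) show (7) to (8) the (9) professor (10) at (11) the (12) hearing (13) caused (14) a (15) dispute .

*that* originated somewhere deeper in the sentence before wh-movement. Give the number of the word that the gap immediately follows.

6

'that' is the direct object of 'show'. Fronting leaves a gap immediately after 'show':
The exhibit that Jonas can show ___ to the professor at the hearing caused a dispute.
'show' is word 6.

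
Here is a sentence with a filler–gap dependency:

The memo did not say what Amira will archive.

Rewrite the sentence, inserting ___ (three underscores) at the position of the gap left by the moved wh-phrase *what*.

The memo did not say what Amira will archive ___.

Pre-movement form: Amira will archive what.
'what' functions as the direct object of 'archive'. The gap is right after 'archive'.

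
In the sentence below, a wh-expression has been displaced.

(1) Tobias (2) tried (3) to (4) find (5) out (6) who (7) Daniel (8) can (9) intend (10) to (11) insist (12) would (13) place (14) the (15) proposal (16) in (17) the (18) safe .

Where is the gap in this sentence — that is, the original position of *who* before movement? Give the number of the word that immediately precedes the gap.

11

Underlying clause: Daniel can intend to insist who would place the proposal in the safe.
'who' is the subject of the clause embedded under 'insist'. It moves to the left edge, and the trace sits right after 'insist':
Tobias tried to find out who Daniel can intend to insist ___ would place the proposal in the safe.
'insist' is word 11.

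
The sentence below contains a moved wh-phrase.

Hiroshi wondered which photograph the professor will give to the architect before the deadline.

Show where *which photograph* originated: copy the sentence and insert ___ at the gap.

Hiroshi wondered which photograph the professor will give ___ to the architect before the deadline.

In situ: The professor will give which photograph to the architect before the deadline.
'which photograph' is the direct object of 'give'. The gap is right after 'give'.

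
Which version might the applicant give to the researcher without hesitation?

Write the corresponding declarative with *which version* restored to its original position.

The applicant might give which version to the researcher without hesitation.

'which version' functions as the direct object of 'give'. It moves to the left edge, and the trace sits right after 'give':
Which version might the applicant give ___ to the researcher without hesitation?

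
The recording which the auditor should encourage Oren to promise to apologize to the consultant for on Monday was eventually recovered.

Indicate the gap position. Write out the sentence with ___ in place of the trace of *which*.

The recording which the auditor should encourage Oren to promise to apologize to the consultant for ___ on Monday was eventually recovered.

'which' functions as the object of the preposition 'for'. The gap is right after 'for'.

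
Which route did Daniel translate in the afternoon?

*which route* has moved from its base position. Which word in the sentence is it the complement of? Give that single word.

Underlying clause: Daniel did translate which route in the afternoon.
The filler 'which route' is interpreted as the direct object of 'translate'. It moves to the left edge, and the trace sits right after 'translate':
Which route did Daniel translate ___ in the afternoon?

translate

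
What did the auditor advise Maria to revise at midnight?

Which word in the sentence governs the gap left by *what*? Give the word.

Underlying clause: The auditor did advise Maria to revise what at midnight.
'what' is the direct object of 'revise'. It moves to the left edge, and the trace sits right after 'revise':
What did the auditor advise Maria to revise ___ at midnight?

revise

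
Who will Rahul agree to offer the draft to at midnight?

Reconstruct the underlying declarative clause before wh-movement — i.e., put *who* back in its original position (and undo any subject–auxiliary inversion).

'who' is the object of the preposition 'to' (recipient of 'offer'). Wh-movement fronts it, leaving a gap right after 'to':
Who will Rahul agree to offer the draft to ___ at midnight?

Rahul will agree to offer the draft to who at midnight.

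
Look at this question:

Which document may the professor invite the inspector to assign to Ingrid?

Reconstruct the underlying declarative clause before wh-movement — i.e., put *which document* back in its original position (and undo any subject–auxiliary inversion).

The professor may invite the inspector to assign which document to Ingrid.

'which document' functions as the direct object of 'assign'. Fronting leaves a gap immediately after 'assign':
Which document may the professor invite the inspector to assign ___ to Ingrid?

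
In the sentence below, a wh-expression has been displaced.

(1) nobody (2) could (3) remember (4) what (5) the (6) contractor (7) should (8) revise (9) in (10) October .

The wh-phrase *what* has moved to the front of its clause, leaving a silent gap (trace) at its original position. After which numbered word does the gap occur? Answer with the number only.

8

Underlying clause: The contractor should revise what in October.
The filler 'what' is interpreted as the direct object of 'revise'. It moves to the left edge, and the trace sits right after 'revise':
Nobody could remember what the contractor should revise ___ in October.
'revise' is word 8.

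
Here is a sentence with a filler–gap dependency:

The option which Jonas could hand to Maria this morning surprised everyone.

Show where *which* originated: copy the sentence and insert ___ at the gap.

The option which Jonas could hand ___ to Maria this morning surprised everyone.

'which' functions as the direct object of 'hand'. The gap is right after 'hand'.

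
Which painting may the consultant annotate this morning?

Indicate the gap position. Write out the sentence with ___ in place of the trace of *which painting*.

Before movement: The consultant may annotate which painting this morning.
'which painting' is the direct object of 'annotate'. The gap is right after 'annotate'.

Which painting may the consultant annotate ___ this morning?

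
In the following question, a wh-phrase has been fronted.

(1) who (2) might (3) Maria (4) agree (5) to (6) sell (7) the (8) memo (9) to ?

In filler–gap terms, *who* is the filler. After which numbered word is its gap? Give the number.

Before movement: Maria might agree to sell the memo to who.
'who' is the object of the preposition 'to' (recipient of 'sell'). It moves to the left edge, and the trace sits right after 'to':
Who might Maria agree to sell the memo to ___?
'to' is word 9.

9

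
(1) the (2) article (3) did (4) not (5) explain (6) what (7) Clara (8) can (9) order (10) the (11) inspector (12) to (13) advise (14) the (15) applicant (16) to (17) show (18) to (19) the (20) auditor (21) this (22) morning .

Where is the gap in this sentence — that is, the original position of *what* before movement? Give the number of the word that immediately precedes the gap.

Before movement: Clara can order the inspector to advise the applicant to show what to the auditor this morning.
'what' functions as the direct object of 'show'. Fronting leaves a gap immediately after 'show':
The article did not explain what Clara can order the inspector to advise the applicant to show ___ to the auditor this morning.
'show' is word 17.

17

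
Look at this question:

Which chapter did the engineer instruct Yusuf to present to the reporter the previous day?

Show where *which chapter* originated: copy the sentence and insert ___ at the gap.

Pre-movement form: The engineer did instruct Yusuf to present which chapter to the reporter the previous day.
The filler 'which chapter' is interpreted as the direct object of 'present'. The gap is right after 'present'.

Which chapter did the engineer instruct Yusuf to present ___ to the reporter the previous day?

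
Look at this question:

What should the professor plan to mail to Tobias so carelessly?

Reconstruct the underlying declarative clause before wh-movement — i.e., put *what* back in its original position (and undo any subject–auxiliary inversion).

The filler 'what' is interpreted as the direct object of 'mail'. Wh-movement fronts it, leaving a gap right after 'mail':
What should the professor plan to mail ___ to Tobias so carelessly?

The professor should plan to mail what to Tobias so carelessly.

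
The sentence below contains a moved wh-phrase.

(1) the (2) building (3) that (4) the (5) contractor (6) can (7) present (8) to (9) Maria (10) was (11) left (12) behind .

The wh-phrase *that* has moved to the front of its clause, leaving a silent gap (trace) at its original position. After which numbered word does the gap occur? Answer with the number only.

'that' functions as the direct object of 'present'. It moves to the left edge, and the trace sits right after 'present':
The building that the contractor can present ___ to Maria was left behind.
'present' is word 7.

7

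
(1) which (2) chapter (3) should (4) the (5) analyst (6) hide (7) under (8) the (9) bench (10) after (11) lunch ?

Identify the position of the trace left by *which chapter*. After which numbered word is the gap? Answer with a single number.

Before movement: The analyst should hide which chapter under the bench after lunch.
The filler 'which chapter' is interpreted as the direct object of 'hide'. Fronting leaves a gap immediately after 'hide':
Which chapter should the analyst hide ___ under the bench after lunch?
'hide' is word 6.

6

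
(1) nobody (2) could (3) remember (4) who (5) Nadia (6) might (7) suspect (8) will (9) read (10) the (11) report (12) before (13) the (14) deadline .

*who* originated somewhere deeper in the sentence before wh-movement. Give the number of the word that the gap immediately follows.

7

Underlying clause: Nadia might suspect who will read the report before the deadline.
'who' is the subject of the clause embedded under 'suspect'. Fronting leaves a gap immediately after 'suspect':
Nobody could remember who Nadia might suspect ___ will read the report before the deadline.
'suspect' is word 7.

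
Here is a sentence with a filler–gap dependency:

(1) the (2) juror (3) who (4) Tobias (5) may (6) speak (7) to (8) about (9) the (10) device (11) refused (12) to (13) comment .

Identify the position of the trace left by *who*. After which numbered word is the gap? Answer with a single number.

'who' functions as the object of the preposition 'to'. Fronting leaves a gap immediately after 'to':
The juror who Tobias may speak to ___ about the device refused to comment.
'to' is word 7.

7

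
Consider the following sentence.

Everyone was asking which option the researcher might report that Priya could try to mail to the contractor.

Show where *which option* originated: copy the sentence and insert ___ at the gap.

Pre-movement form: The researcher might report that Priya could try to mail which option to the contractor.
'which option' functions as the direct object of 'mail'. The gap is right after 'mail'.

Everyone was asking which option the researcher might report that Priya could try to mail ___ to the contractor.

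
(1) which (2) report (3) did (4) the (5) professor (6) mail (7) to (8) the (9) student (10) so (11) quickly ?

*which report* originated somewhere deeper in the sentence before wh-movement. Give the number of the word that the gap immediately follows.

6

Pre-movement form: The professor did mail which report to the student so quickly.
'which report' functions as the direct object of 'mail'. It moves to the left edge, and the trace sits right after 'mail':
Which report did the professor mail ___ to the student so quickly?
'mail' is word 6.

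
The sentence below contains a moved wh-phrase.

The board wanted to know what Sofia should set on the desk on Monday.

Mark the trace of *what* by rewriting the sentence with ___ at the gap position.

Pre-movement form: Sofia should set what on the desk on Monday.
'what' functions as the direct object of 'set'. The gap is right after 'set'.

The board wanted to know what Sofia should set ___ on the desk on Monday.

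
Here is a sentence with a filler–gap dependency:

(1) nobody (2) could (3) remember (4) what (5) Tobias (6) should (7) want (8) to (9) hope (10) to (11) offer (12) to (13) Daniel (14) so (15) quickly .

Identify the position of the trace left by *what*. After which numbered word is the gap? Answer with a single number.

In situ: Tobias should want to hope to offer what to Daniel so quickly.
'what' is the direct object of 'offer'. Fronting leaves a gap immediately after 'offer':
Nobody could remember what Tobias should want to hope to offer ___ to Daniel so quickly.
'offer' is word 11.

11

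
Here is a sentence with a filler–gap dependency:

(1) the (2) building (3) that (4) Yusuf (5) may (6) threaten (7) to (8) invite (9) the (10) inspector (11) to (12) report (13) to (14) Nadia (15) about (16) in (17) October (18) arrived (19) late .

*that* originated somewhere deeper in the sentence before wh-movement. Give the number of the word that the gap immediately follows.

15

'that' is the object of the preposition 'about'. It moves to the left edge, and the trace sits right after 'about':
The building that Yusuf may threaten to invite the inspector to report to Nadia about ___ in October arrived late.
'about' is word 15.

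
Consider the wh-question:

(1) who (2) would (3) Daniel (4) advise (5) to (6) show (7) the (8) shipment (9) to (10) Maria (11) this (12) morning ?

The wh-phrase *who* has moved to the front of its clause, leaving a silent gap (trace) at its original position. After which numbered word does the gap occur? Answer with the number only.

4

Before movement: Daniel would advise who to show the shipment to Maria this morning.
The filler 'who' is interpreted as the direct object of 'advise'. Fronting leaves a gap immediately after 'advise':
Who would Daniel advise ___ to show the shipment to Maria this morning?
'advise' is word 4.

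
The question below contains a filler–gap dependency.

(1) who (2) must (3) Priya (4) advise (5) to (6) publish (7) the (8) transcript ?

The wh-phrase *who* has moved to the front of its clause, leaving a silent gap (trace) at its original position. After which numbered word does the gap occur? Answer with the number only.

Before movement: Priya must advise who to publish the transcript.
'who' is the direct object of 'advise'. Fronting leaves a gap immediately after 'advise':
Who must Priya advise ___ to publish the transcript?
'advise' is word 4.

4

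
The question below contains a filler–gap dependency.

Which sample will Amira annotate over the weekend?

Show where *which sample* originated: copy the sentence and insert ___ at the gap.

Which sample will Amira annotate ___ over the weekend?

In situ: Amira will annotate which sample over the weekend.
'which sample' functions as the direct object of 'annotate'. The gap is right after 'annotate'.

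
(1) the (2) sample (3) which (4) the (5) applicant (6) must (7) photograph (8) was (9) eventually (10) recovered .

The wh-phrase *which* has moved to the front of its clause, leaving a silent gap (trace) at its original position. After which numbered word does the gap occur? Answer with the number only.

7

'which' functions as the direct object of 'photograph'. It moves to the left edge, and the trace sits right after 'photograph':
The sample which the applicant must photograph ___ was eventually recovered.
'photograph' is word 7.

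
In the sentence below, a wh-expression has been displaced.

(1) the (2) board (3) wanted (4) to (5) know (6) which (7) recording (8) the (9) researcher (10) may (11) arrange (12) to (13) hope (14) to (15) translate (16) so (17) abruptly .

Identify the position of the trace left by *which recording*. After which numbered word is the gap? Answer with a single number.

15

In situ: The researcher may arrange to hope to translate which recording so abruptly.
'which recording' functions as the direct object of 'translate'. Fronting leaves a gap immediately after 'translate':
The board wanted to know which recording the researcher may arrange to hope to translate ___ so abruptly.
'translate' is word 15.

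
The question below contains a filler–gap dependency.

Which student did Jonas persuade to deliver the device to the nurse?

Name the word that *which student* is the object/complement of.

Before movement: Jonas did persuade which student to deliver the device to the nurse.
'which student' is the direct object of 'persuade'. Fronting leaves a gap immediately after 'persuade':
Which student did Jonas persuade ___ to deliver the device to the nurse?

persuade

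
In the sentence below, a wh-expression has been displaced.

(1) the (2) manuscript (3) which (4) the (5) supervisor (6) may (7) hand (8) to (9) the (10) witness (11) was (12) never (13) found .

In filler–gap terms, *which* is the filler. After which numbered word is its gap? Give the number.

7

'which' is the direct object of 'hand'. Fronting leaves a gap immediately after 'hand':
The manuscript which the supervisor may hand ___ to the witness was never found.
'hand' is word 7.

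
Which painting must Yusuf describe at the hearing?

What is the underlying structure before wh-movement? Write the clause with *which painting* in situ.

Yusuf must describe which painting at the hearing.

'which painting' functions as the direct object of 'describe'. Fronting leaves a gap immediately after 'describe':
Which painting must Yusuf describe ___ at the hearing?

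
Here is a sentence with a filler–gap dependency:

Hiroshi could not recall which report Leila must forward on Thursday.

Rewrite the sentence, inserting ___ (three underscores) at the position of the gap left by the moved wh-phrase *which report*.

In situ: Leila must forward which report on Thursday.
The filler 'which report' is interpreted as the direct object of 'forward'. The gap is right after 'forward'.

Hiroshi could not recall which report Leila must forward ___ on Thursday.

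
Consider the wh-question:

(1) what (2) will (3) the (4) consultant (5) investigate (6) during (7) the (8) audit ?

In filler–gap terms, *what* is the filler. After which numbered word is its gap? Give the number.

In situ: The consultant will investigate what during the audit.
'what' is the direct object of 'investigate'. Fronting leaves a gap immediately after 'investigate':
What will the consultant investigate ___ during the audit?
'investigate' is word 5.

5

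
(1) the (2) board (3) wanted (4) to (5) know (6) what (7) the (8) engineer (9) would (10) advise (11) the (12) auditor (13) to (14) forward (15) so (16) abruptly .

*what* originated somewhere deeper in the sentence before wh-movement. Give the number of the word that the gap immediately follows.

Pre-movement form: The engineer would advise the auditor to forward what so abruptly.
The filler 'what' is interpreted as the direct object of 'forward'. Wh-movement fronts it, leaving a gap right after 'forward':
The board wanted to know what the engineer would advise the auditor to forward ___ so abruptly.
'forward' is word 14.

14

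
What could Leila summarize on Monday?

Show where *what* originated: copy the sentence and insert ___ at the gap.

What could Leila summarize ___ on Monday?

Underlying clause: Leila could summarize what on Monday.
'what' functions as the direct object of 'summarize'. The gap is right after 'summarize'.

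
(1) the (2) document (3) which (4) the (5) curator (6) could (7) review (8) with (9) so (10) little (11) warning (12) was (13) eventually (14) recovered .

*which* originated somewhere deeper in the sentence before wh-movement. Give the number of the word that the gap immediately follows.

7

The filler 'which' is interpreted as the direct object of 'review'. Fronting leaves a gap immediately after 'review':
The document which the curator could review ___ with so little warning was eventually recovered.
'review' is word 7.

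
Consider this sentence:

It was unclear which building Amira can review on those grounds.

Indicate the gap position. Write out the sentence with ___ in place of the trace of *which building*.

It was unclear which building Amira can review ___ on those grounds.

Before movement: Amira can review which building on those grounds.
The filler 'which building' is interpreted as the direct object of 'review'. The gap is right after 'review'.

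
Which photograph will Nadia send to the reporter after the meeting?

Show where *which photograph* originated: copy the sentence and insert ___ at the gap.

Which photograph will Nadia send ___ to the reporter after the meeting?

Before movement: Nadia will send which photograph to the reporter after the meeting.
The filler 'which photograph' is interpreted as the direct object of 'send'. The gap is right after 'send'.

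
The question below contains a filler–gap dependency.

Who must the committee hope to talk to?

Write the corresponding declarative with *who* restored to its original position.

The committee must hope to talk to who.

'who' is the object of the preposition 'to'. Fronting leaves a gap immediately after 'to':
Who must the committee hope to talk to ___?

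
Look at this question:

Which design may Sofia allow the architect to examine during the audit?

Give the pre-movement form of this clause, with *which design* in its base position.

'which design' is the direct object of 'examine'. Fronting leaves a gap immediately after 'examine':
Which design may Sofia allow the architect to examine ___ during the audit?

Sofia may allow the architect to examine which design during the audit.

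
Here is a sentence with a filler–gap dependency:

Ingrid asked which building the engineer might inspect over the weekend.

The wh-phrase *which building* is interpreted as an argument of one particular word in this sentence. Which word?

Pre-movement form: The engineer might inspect which building over the weekend.
'which building' is the direct object of 'inspect'. It moves to the left edge, and the trace sits right after 'inspect':
Ingrid asked which building the engineer might inspect ___ over the weekend.

inspect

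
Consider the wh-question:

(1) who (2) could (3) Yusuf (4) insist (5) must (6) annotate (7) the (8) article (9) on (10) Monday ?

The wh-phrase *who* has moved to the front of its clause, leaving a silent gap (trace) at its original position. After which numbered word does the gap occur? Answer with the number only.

Underlying clause: Yusuf could insist who must annotate the article on Monday.
'who' functions as the subject of the clause embedded under 'insist'. Fronting leaves a gap immediately after 'insist':
Who could Yusuf insist ___ must annotate the article on Monday?
'insist' is word 4.

4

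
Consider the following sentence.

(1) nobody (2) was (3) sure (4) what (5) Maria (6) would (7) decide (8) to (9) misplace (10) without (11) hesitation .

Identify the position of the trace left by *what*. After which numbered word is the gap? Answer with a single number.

In situ: Maria would decide to misplace what without hesitation.
'what' is the direct object of 'misplace'. Wh-movement fronts it, leaving a gap right after 'misplace':
Nobody was sure what Maria would decide to misplace ___ without hesitation.
'misplace' is word 9.

9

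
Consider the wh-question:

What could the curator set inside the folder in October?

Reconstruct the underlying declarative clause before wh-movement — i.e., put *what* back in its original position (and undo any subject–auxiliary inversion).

The filler 'what' is interpreted as the direct object of 'set'. Fronting leaves a gap immediately after 'set':
What could the curator set ___ inside the folder in October?

The curator could set what inside the folder in October.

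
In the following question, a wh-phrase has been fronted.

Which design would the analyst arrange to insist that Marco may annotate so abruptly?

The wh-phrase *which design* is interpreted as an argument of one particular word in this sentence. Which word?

Pre-movement form: The analyst would arrange to insist that Marco may annotate which design so abruptly.
'which design' is the direct object of 'annotate'. It moves to the left edge, and the trace sits right after 'annotate':
Which design would the analyst arrange to insist that Marco may annotate ___ so abruptly?

annotate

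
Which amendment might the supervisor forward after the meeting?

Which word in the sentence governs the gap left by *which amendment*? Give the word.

Pre-movement form: The supervisor might forward which amendment after the meeting.
The filler 'which amendment' is interpreted as the direct object of 'forward'. It moves to the left edge, and the trace sits right after 'forward':
Which amendment might the supervisor forward ___ after the meeting?

forward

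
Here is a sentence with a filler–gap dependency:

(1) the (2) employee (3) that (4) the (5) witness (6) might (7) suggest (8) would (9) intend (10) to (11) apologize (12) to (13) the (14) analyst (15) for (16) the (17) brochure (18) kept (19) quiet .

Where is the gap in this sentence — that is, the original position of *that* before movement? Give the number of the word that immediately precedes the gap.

7

'that' is the subject of the clause embedded under 'suggest'. Fronting leaves a gap immediately after 'suggest':
The employee that the witness might suggest ___ would intend to apologize to the analyst for the brochure kept quiet.
'suggest' is word 7.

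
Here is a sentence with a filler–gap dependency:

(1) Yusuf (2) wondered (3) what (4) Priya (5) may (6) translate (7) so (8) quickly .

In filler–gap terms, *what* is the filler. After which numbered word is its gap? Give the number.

6

Before movement: Priya may translate what so quickly.
'what' is the direct object of 'translate'. Fronting leaves a gap immediately after 'translate':
Yusuf wondered what Priya may translate ___ so quickly.
'translate' is word 6.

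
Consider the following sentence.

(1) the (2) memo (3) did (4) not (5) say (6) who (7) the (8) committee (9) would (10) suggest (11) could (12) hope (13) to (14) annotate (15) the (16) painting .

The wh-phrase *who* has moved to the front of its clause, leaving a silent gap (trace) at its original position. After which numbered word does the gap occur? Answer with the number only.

10

In situ: The committee would suggest who could hope to annotate the painting.
'who' is the subject of the clause embedded under 'suggest'. Fronting leaves a gap immediately after 'suggest':
The memo did not say who the committee would suggest ___ could hope to annotate the painting.
'suggest' is word 10.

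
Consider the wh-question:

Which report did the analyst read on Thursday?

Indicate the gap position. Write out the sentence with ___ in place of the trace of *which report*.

Before movement: The analyst did read which report on Thursday.
'which report' is the direct object of 'read'. The gap is right after 'read'.

Which report did the analyst read ___ on Thursday?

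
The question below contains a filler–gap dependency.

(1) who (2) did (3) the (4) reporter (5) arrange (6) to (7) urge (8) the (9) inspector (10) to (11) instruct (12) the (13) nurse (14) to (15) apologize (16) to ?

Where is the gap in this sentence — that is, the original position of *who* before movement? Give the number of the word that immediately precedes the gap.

Pre-movement form: The reporter did arrange to urge the inspector to instruct the nurse to apologize to who.
'who' functions as the object of the preposition 'to'. Wh-movement fronts it, leaving a gap right after 'to':
Who did the reporter arrange to urge the inspector to instruct the nurse to apologize to ___?
'to' is word 16.

16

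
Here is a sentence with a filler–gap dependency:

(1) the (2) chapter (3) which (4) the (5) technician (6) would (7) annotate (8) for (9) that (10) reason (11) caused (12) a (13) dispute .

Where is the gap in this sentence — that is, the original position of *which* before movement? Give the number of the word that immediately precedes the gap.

'which' is the direct object of 'annotate'. It moves to the left edge, and the trace sits right after 'annotate':
The chapter which the technician would annotate ___ for that reason caused a dispute.
'annotate' is word 7.

7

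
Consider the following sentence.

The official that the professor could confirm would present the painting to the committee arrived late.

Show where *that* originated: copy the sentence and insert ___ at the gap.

The official that the professor could confirm ___ would present the painting to the committee arrived late.

The filler 'that' is interpreted as the subject of the clause embedded under 'confirm'. The gap is right after 'confirm'.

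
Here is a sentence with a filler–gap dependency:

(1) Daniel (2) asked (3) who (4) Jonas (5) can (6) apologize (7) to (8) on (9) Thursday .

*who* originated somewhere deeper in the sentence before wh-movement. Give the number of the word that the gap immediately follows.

In situ: Jonas can apologize to who on Thursday.
'who' functions as the object of the preposition 'to'. It moves to the left edge, and the trace sits right after 'to':
Daniel asked who Jonas can apologize to ___ on Thursday.
'to' is word 7.

7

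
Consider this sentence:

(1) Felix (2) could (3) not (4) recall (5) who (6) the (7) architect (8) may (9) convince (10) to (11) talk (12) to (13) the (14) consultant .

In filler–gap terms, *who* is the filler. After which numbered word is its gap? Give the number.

9

Underlying clause: The architect may convince who to talk to the consultant.
'who' functions as the direct object of 'convince'. It moves to the left edge, and the trace sits right after 'convince':
Felix could not recall who the architect may convince ___ to talk to the consultant.
'convince' is word 9.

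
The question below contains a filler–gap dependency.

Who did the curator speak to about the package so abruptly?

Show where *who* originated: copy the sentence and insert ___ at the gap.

Before movement: The curator did speak to who about the package so abruptly.
'who' is the object of the preposition 'to'. The gap is right after 'to'.

Who did the curator speak to ___ about the package so abruptly?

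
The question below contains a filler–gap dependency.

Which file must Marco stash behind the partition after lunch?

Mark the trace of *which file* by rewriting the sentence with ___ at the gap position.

Which file must Marco stash ___ behind the partition after lunch?

Before movement: Marco must stash which file behind the partition after lunch.
'which file' functions as the direct object of 'stash'. The gap is right after 'stash'.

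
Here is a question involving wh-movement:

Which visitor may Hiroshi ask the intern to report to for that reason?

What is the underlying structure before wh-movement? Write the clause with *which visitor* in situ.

The filler 'which visitor' is interpreted as the object of the preposition 'to'. Wh-movement fronts it, leaving a gap right after 'to':
Which visitor may Hiroshi ask the intern to report to ___ for that reason?

Hiroshi may ask the intern to report to which visitor for that reason.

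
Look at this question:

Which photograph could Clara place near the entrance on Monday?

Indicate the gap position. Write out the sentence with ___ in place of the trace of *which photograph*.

Which photograph could Clara place ___ near the entrance on Monday?

Before movement: Clara could place which photograph near the entrance on Monday.
The filler 'which photograph' is interpreted as the direct object of 'place'. The gap is right after 'place'.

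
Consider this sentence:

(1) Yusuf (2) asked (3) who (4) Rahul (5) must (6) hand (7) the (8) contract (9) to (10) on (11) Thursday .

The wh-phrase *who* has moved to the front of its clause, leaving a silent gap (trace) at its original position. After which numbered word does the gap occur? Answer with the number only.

9

Pre-movement form: Rahul must hand the contract to who on Thursday.
'who' functions as the object of the preposition 'to' (recipient of 'hand'). It moves to the left edge, and the trace sits right after 'to':
Yusuf asked who Rahul must hand the contract to ___ on Thursday.
'to' is word 9.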